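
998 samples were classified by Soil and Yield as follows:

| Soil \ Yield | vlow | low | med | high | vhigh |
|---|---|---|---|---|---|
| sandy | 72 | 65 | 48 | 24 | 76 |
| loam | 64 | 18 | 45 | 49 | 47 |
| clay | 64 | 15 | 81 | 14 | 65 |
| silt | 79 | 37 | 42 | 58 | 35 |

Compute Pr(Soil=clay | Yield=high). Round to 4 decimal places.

Total with Yield=high: 24 + 49 + 14 + 58 = 145.
P(Soil=clay | Yield=high) = 14/145 = 0.0966.

0.0966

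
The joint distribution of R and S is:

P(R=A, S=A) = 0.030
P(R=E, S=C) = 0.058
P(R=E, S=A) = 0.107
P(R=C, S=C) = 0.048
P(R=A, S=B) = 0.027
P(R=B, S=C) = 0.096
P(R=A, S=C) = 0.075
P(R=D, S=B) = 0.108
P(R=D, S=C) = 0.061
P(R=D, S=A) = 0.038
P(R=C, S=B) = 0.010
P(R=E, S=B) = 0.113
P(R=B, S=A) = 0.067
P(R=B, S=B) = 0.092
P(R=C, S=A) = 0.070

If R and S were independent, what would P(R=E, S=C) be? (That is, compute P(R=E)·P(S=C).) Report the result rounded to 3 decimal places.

0.094

P(R=E) = 0.107 + 0.113 + 0.058 = 0.278.
P(S=C) = 0.075 + 0.096 + 0.048 + 0.061 + 0.058 = 0.338.
Product: 0.278 × 0.338 = 0.094.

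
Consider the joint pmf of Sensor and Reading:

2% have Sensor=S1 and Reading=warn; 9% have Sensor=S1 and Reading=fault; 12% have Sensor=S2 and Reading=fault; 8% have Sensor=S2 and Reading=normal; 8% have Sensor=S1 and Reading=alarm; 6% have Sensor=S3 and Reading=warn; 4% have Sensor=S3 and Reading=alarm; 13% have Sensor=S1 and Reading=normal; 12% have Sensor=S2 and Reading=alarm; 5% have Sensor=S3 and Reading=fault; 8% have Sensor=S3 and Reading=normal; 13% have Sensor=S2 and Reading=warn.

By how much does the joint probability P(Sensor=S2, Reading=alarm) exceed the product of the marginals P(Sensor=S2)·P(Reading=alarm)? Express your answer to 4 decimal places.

P(Sensor=S2) = 0.08 + 0.13 + 0.12 + 0.12 = 0.45.
P(Reading=alarm) = 0.08 + 0.12 + 0.04 = 0.24.
P(Sensor=S2, Reading=alarm) − P(Sensor=S2)P(Reading=alarm) = 0.12 − 0.45×0.24 = 0.0120.

0.0120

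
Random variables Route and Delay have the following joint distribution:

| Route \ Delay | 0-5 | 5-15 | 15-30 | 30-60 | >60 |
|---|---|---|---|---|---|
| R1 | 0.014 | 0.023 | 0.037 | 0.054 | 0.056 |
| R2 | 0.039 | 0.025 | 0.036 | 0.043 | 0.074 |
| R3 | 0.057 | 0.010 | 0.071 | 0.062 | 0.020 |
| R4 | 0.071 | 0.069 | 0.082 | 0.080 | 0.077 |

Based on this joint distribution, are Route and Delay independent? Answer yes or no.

no

P(Route=R3) = 0.220 and P(Delay=>60) = 0.227, so their product is 0.04994, but P(Route=R3, Delay=>60) = 0.020. Since these differ, Route and Delay are not independent.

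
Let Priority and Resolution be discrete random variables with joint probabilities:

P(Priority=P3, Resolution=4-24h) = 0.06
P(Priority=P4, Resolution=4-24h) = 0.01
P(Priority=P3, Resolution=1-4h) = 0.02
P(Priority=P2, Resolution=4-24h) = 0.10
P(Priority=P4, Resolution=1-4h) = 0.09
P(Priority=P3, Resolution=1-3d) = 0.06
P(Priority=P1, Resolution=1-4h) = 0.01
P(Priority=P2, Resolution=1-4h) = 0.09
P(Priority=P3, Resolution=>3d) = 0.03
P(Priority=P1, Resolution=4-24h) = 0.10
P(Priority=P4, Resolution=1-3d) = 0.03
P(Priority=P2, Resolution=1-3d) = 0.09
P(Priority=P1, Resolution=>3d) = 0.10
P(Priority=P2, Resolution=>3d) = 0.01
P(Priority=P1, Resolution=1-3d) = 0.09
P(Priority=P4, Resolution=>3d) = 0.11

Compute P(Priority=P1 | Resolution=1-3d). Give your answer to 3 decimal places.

P(Resolution=1-3d) = 0.09 + 0.09 + 0.06 + 0.03 = 0.27.
P(Priority=P1 | Resolution=1-3d) = 0.09/0.27 = 0.333.

0.333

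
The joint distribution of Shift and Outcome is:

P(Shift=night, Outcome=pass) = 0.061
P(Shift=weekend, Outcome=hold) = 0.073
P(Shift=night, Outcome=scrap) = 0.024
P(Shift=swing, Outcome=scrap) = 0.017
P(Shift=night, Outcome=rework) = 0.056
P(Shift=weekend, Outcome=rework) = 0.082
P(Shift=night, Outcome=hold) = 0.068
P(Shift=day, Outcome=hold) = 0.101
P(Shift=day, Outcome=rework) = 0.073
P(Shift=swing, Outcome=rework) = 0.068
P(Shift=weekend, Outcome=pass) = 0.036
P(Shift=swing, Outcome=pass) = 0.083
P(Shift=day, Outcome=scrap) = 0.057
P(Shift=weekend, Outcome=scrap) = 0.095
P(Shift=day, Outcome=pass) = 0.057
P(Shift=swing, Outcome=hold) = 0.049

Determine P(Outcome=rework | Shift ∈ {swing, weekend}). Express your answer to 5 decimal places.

0.29821

P(Shift=swing) = 0.083 + 0.068 + 0.017 + 0.049 = 0.217.
P(Shift=weekend) = 0.036 + 0.082 + 0.095 + 0.073 = 0.286.
P(Shift ∈ {swing, weekend}) = 0.217 + 0.286 = 0.503; P(Outcome=rework, Shift ∈ {swing, weekend}) = 0.068 + 0.082 = 0.150.
P(Outcome=rework | Shift ∈ {swing, weekend}) = 0.150/0.503 = 0.29821.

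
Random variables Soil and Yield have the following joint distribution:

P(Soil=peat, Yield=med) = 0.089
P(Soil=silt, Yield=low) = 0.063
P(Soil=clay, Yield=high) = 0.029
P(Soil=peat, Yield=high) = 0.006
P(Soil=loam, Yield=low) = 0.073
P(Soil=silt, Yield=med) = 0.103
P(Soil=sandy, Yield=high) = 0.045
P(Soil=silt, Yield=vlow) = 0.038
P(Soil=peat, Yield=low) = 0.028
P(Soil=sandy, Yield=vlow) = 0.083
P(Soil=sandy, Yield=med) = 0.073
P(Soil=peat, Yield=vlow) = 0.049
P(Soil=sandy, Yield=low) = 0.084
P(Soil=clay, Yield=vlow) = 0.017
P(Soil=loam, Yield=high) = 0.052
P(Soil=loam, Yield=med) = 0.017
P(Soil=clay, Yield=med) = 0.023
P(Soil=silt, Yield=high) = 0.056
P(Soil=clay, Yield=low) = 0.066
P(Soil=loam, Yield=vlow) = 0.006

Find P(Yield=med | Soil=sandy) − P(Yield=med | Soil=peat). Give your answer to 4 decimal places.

P(Soil=sandy) = 0.083 + 0.084 + 0.073 + 0.045 = 0.285; P(Yield=med | Soil=sandy) = 0.073/0.285 = 0.25614.
P(Soil=peat) = 0.049 + 0.028 + 0.089 + 0.006 = 0.172; P(Yield=med | Soil=peat) = 0.089/0.172 = 0.51744.
Difference = -0.2613.

-0.2613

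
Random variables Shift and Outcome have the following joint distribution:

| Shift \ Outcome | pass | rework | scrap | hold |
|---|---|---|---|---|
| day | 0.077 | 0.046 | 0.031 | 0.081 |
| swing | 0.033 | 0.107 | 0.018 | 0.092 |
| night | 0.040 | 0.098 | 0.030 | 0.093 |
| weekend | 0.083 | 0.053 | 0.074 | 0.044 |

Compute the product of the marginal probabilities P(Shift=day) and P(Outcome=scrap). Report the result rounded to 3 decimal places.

0.036

P(Shift=day) = 0.077 + 0.046 + 0.031 + 0.081 = 0.235.
P(Outcome=scrap) = 0.031 + 0.018 + 0.030 + 0.074 = 0.153.
Product: 0.235 × 0.153 = 0.036.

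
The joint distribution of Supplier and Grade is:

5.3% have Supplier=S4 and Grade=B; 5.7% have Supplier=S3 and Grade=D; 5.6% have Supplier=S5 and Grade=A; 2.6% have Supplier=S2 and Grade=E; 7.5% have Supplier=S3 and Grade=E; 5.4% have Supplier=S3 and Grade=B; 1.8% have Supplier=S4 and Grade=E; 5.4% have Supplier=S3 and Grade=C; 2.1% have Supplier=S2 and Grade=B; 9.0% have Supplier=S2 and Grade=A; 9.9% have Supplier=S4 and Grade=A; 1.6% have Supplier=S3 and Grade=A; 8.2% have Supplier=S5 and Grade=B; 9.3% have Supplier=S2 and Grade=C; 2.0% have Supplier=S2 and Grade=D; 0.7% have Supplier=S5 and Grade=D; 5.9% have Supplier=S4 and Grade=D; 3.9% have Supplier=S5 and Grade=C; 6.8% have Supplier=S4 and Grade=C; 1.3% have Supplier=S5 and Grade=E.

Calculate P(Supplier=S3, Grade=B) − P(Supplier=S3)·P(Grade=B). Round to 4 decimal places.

P(Supplier=S3) = 0.016 + 0.054 + 0.054 + 0.057 + 0.075 = 0.256.
P(Grade=B) = 0.021 + 0.054 + 0.053 + 0.082 = 0.210.
P(Supplier=S3, Grade=B) − P(Supplier=S3)P(Grade=B) = 0.054 − 0.256×0.210 = 0.0002.

0.0002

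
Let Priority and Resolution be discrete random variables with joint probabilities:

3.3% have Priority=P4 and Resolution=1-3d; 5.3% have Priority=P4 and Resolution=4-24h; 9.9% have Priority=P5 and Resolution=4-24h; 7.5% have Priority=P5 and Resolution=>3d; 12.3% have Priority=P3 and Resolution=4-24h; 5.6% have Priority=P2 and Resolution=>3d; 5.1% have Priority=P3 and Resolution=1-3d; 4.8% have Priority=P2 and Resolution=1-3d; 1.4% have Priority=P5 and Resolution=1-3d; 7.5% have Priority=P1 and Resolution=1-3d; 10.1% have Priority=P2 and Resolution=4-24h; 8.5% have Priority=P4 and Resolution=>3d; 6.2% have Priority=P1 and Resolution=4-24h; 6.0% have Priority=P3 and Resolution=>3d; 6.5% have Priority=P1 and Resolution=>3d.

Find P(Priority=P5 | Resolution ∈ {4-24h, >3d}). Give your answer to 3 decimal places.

P(Resolution=4-24h) = 0.062 + 0.101 + 0.123 + 0.053 + 0.099 = 0.438.
P(Resolution=>3d) = 0.065 + 0.056 + 0.060 + 0.085 + 0.075 = 0.341.
P(Resolution ∈ {4-24h, >3d}) = 0.438 + 0.341 = 0.779; P(Priority=P5, Resolution ∈ {4-24h, >3d}) = 0.099 + 0.075 = 0.174.
P(Priority=P5 | Resolution ∈ {4-24h, >3d}) = 0.174/0.779 = 0.223.

0.223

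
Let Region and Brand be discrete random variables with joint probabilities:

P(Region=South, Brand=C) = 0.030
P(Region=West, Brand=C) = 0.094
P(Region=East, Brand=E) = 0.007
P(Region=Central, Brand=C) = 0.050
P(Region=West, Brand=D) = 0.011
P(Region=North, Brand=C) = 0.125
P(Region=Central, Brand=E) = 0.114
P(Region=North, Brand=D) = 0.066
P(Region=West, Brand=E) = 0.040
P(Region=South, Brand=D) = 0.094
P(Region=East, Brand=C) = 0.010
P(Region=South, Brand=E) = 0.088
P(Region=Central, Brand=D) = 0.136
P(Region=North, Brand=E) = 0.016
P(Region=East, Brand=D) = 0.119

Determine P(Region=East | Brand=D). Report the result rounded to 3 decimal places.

P(Brand=D) = 0.066 + 0.094 + 0.119 + 0.011 + 0.136 = 0.426.
P(Region=East | Brand=D) = 0.119/0.426 = 0.279.

0.279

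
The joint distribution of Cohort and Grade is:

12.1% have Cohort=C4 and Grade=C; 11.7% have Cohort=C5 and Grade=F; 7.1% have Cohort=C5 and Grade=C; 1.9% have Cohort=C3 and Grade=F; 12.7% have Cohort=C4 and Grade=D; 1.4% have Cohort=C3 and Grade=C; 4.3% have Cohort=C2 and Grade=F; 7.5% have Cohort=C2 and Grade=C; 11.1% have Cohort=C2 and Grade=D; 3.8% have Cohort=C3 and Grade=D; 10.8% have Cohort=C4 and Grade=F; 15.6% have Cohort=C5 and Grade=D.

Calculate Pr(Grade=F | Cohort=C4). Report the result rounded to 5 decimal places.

0.30337

P(Cohort=C4) = 0.121 + 0.127 + 0.108 = 0.356.
P(Grade=F | Cohort=C4) = 0.108/0.356 = 0.30337.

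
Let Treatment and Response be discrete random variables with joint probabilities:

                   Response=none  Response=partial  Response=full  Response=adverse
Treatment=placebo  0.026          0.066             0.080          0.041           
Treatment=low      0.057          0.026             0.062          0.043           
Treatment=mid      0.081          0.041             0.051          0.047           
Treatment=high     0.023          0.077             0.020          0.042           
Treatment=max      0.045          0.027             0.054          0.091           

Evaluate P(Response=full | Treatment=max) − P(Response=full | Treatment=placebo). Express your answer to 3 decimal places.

P(Treatment=max) = 0.045 + 0.027 + 0.054 + 0.091 = 0.217; P(Response=full | Treatment=max) = 0.054/0.217 = 0.2488.
P(Treatment=placebo) = 0.026 + 0.066 + 0.080 + 0.041 = 0.213; P(Response=full | Treatment=placebo) = 0.080/0.213 = 0.3756.
Difference = -0.127.

-0.127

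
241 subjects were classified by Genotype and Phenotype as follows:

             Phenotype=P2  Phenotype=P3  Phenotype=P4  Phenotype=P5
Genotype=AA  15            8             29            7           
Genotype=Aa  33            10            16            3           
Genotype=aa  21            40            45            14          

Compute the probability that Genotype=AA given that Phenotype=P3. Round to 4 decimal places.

Total with Phenotype=P3: 8 + 10 + 40 = 58.
P(Genotype=AA | Phenotype=P3) = 8/58 = 0.1379.

0.1379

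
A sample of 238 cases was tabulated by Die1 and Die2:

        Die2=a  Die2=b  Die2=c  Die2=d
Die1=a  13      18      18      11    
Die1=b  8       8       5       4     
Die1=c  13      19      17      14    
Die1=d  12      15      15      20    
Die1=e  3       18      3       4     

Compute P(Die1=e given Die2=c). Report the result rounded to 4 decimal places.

Total with Die2=c: 18 + 5 + 17 + 15 + 3 = 58.
P(Die1=e | Die2=c) = 3/58 = 0.0517.

0.0517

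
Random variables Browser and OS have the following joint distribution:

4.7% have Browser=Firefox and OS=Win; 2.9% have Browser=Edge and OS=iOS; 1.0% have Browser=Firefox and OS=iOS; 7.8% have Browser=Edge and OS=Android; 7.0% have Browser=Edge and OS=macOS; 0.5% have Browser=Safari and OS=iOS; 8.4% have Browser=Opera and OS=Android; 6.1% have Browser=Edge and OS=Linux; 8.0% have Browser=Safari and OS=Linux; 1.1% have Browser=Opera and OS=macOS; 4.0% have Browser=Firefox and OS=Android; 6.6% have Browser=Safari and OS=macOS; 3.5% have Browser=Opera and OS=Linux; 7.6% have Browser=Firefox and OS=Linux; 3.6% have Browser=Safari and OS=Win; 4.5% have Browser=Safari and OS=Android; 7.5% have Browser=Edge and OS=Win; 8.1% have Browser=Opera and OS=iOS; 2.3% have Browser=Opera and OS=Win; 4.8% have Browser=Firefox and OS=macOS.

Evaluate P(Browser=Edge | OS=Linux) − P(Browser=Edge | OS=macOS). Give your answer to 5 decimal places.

-0.11691

P(OS=Linux) = 0.076 + 0.080 + 0.061 + 0.035 = 0.252; P(Browser=Edge | OS=Linux) = 0.061/0.252 = 0.242063.
P(OS=macOS) = 0.048 + 0.066 + 0.070 + 0.011 = 0.195; P(Browser=Edge | OS=macOS) = 0.070/0.195 = 0.358974.
Difference = -0.11691.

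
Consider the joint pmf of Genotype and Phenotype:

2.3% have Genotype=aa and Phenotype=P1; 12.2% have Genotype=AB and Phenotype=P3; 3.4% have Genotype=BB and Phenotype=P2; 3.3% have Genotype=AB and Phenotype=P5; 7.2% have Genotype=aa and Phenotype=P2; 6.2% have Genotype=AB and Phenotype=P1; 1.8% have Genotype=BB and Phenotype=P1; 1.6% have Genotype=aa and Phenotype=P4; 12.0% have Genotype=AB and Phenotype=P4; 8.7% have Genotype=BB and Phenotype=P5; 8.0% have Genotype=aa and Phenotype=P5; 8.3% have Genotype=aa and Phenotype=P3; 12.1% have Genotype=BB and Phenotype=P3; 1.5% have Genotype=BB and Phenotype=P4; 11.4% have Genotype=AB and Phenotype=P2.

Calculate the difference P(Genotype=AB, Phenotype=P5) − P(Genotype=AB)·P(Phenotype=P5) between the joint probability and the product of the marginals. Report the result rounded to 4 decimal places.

P(Genotype=AB) = 0.062 + 0.114 + 0.122 + 0.120 + 0.033 = 0.451.
P(Phenotype=P5) = 0.080 + 0.033 + 0.087 = 0.200.
P(Genotype=AB, Phenotype=P5) − P(Genotype=AB)P(Phenotype=P5) = 0.033 − 0.451×0.200 = -0.0572.

-0.0572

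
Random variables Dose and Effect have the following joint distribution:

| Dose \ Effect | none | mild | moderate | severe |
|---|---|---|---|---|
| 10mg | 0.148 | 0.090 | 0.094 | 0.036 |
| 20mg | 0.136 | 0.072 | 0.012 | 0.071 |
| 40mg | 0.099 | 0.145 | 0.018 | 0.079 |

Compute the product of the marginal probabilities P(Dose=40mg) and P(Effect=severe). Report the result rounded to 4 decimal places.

0.0634

P(Dose=40mg) = 0.099 + 0.145 + 0.018 + 0.079 = 0.341.
P(Effect=severe) = 0.036 + 0.071 + 0.079 = 0.186.
Product: 0.341 × 0.186 = 0.0634.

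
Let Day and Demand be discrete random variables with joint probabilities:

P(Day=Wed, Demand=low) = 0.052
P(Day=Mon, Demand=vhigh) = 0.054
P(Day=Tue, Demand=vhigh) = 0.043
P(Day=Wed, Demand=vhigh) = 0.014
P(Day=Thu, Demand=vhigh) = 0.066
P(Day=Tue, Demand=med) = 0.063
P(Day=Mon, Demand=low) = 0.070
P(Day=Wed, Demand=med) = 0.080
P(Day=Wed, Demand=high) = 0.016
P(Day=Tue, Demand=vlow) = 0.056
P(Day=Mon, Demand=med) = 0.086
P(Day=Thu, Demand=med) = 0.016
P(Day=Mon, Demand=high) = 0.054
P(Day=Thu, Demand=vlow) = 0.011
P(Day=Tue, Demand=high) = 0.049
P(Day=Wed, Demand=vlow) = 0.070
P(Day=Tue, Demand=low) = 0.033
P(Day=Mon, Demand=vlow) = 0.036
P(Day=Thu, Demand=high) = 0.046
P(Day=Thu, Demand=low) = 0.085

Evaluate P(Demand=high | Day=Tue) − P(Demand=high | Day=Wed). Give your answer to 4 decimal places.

0.1319

P(Day=Tue) = 0.056 + 0.033 + 0.063 + 0.049 + 0.043 = 0.244; P(Demand=high | Day=Tue) = 0.049/0.244 = 0.20082.
P(Day=Wed) = 0.070 + 0.052 + 0.080 + 0.016 + 0.014 = 0.232; P(Demand=high | Day=Wed) = 0.016/0.232 = 0.06897.
Difference = 0.1319.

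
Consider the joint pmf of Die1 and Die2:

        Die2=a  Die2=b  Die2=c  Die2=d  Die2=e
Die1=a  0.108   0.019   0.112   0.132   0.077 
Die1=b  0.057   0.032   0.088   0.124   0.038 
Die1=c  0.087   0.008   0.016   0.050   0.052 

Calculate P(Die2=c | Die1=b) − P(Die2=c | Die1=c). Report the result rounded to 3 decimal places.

P(Die1=b) = 0.057 + 0.032 + 0.088 + 0.124 + 0.038 = 0.339; P(Die2=c | Die1=b) = 0.088/0.339 = 0.2596.
P(Die1=c) = 0.087 + 0.008 + 0.016 + 0.050 + 0.052 = 0.213; P(Die2=c | Die1=c) = 0.016/0.213 = 0.0751.
Difference = 0.184.

0.184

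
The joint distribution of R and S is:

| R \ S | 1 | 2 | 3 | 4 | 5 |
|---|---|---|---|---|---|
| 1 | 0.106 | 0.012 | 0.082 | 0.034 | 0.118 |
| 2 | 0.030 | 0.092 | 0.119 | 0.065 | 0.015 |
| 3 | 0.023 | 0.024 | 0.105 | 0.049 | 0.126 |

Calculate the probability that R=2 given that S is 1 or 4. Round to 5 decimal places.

0.30945

P(S=1) = 0.106 + 0.030 + 0.023 = 0.159.
P(S=4) = 0.034 + 0.065 + 0.049 = 0.148.
P(S ∈ {1, 4}) = 0.159 + 0.148 = 0.307; P(R=2, S ∈ {1, 4}) = 0.030 + 0.065 = 0.095.
P(R=2 | S ∈ {1, 4}) = 0.095/0.307 = 0.30945.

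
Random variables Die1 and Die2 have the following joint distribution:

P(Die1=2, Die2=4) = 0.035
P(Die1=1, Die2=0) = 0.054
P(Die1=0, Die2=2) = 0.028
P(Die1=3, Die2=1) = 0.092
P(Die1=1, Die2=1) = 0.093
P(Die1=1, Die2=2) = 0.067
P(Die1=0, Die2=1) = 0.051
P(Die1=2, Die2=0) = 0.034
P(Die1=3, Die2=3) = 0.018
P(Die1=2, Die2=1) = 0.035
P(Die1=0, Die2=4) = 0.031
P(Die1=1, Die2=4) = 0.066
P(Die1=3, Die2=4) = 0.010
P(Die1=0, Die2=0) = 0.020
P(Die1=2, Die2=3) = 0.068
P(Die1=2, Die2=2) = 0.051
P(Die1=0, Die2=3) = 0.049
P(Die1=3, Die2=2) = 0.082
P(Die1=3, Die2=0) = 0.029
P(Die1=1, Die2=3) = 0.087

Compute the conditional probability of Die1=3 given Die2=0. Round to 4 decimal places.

0.2117

P(Die2=0) = 0.020 + 0.054 + 0.034 + 0.029 = 0.137.
P(Die1=3 | Die2=0) = 0.029/0.137 = 0.2117.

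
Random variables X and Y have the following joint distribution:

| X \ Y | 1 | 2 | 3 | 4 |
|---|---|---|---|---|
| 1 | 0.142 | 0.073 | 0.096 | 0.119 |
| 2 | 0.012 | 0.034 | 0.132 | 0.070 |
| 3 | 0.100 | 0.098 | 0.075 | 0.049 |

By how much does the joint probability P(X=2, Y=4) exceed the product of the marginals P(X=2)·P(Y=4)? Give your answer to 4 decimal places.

P(X=2) = 0.012 + 0.034 + 0.132 + 0.070 = 0.248.
P(Y=4) = 0.119 + 0.070 + 0.049 = 0.238.
P(X=2, Y=4) − P(X=2)P(Y=4) = 0.070 − 0.248×0.238 = 0.0110.

0.0110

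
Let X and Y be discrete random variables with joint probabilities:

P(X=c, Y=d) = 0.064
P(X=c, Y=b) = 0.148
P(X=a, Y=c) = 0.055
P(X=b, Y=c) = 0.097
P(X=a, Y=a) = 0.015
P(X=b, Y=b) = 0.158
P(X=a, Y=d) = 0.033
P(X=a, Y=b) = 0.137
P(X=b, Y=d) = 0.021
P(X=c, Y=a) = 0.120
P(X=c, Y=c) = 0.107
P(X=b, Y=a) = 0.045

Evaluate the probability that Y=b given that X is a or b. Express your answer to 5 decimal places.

0.52585

P(X=a) = 0.015 + 0.137 + 0.055 + 0.033 = 0.240.
P(X=b) = 0.045 + 0.158 + 0.097 + 0.021 = 0.321.
P(X ∈ {a, b}) = 0.240 + 0.321 = 0.561; P(Y=b, X ∈ {a, b}) = 0.137 + 0.158 = 0.295.
P(Y=b | X ∈ {a, b}) = 0.295/0.561 = 0.52585.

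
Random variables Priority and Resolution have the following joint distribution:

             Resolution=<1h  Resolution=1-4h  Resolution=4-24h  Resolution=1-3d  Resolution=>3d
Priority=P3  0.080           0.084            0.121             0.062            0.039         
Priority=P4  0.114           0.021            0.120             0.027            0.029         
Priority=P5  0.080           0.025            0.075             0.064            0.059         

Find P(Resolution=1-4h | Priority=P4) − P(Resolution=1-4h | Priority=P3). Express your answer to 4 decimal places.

P(Priority=P4) = 0.114 + 0.021 + 0.120 + 0.027 + 0.029 = 0.311; P(Resolution=1-4h | Priority=P4) = 0.021/0.311 = 0.06752.
P(Priority=P3) = 0.080 + 0.084 + 0.121 + 0.062 + 0.039 = 0.386; P(Resolution=1-4h | Priority=P3) = 0.084/0.386 = 0.21762.
Difference = -0.1501.

-0.1501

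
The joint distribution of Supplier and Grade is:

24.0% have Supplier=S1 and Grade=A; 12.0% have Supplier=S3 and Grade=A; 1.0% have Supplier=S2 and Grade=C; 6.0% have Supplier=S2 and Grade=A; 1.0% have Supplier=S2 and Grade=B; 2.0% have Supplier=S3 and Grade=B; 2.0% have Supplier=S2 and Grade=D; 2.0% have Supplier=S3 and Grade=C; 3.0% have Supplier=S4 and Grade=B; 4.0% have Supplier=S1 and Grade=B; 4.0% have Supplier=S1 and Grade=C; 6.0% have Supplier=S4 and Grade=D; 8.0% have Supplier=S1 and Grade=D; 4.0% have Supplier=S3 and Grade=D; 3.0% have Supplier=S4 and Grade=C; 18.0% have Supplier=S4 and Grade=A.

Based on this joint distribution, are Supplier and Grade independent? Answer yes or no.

Every cell satisfies P(Supplier,Grade) = P(Supplier)·P(Grade). For instance P(Supplier=S1) = 0.400, P(Grade=A) = 0.600, and 0.400×0.600 = 0.240 matches the joint entry. So Supplier and Grade are independent.

yes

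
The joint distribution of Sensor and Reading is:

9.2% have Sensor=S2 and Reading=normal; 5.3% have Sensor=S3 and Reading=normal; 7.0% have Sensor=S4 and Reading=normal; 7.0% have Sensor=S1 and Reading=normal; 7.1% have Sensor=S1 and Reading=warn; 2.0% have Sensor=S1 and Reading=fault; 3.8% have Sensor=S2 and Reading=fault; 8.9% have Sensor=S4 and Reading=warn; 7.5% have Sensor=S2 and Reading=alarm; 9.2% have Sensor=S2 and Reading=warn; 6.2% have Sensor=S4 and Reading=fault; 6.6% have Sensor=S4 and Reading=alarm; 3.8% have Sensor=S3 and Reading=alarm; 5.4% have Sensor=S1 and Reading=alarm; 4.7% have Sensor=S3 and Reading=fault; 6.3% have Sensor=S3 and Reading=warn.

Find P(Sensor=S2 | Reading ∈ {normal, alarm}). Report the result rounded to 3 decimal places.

0.322

P(Reading=normal) = 0.070 + 0.092 + 0.053 + 0.070 = 0.285.
P(Reading=alarm) = 0.054 + 0.075 + 0.038 + 0.066 = 0.233.
P(Reading ∈ {normal, alarm}) = 0.285 + 0.233 = 0.518; P(Sensor=S2, Reading ∈ {normal, alarm}) = 0.092 + 0.075 = 0.167.
P(Sensor=S2 | Reading ∈ {normal, alarm}) = 0.167/0.518 = 0.322.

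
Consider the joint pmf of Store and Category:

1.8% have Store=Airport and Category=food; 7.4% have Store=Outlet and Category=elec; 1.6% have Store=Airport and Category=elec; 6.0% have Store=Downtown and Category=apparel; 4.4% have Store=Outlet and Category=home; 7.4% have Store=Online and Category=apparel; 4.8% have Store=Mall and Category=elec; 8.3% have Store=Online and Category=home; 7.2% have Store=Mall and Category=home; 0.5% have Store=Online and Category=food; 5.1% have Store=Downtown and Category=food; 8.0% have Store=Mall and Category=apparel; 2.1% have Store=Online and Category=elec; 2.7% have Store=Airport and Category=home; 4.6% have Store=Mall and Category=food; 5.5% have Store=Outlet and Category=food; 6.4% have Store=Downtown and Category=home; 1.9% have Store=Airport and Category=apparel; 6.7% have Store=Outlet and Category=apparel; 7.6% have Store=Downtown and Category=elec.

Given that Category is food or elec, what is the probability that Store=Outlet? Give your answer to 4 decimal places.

0.3146

P(Category=food) = 0.051 + 0.046 + 0.018 + 0.055 + 0.005 = 0.175.
P(Category=elec) = 0.076 + 0.048 + 0.016 + 0.074 + 0.021 = 0.235.
P(Category ∈ {food, elec}) = 0.175 + 0.235 = 0.410; P(Store=Outlet, Category ∈ {food, elec}) = 0.055 + 0.074 = 0.129.
P(Store=Outlet | Category ∈ {food, elec}) = 0.129/0.410 = 0.3146.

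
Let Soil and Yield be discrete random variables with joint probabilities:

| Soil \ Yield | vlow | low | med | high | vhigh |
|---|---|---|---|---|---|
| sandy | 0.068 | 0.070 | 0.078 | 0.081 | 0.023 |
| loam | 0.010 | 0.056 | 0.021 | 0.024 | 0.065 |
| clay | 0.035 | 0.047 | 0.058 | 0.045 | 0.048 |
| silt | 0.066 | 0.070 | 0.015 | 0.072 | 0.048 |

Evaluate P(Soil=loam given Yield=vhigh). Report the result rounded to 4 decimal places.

P(Yield=vhigh) = 0.023 + 0.065 + 0.048 + 0.048 = 0.184.
P(Soil=loam | Yield=vhigh) = 0.065/0.184 = 0.3533.

0.3533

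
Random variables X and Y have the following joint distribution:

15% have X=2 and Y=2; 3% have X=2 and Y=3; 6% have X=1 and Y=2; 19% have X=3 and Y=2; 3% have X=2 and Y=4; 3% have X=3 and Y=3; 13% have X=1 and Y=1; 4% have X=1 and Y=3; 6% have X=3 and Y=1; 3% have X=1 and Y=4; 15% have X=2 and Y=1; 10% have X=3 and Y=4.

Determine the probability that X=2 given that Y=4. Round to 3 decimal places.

0.188

P(Y=4) = 0.03 + 0.03 + 0.10 = 0.16.
P(X=2 | Y=4) = 0.03/0.16 = 0.188.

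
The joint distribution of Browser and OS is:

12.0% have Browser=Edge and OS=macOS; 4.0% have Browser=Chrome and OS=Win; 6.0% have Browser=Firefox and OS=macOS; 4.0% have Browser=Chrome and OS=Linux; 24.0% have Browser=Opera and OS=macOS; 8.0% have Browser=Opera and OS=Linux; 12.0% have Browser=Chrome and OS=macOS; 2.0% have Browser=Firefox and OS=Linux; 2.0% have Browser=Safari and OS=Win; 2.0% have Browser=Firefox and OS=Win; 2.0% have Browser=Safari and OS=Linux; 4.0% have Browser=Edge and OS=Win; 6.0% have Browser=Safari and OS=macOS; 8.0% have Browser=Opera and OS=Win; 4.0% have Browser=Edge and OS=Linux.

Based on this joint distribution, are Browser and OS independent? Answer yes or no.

yes

Every cell satisfies P(Browser,OS) = P(Browser)·P(OS). For instance P(Browser=Opera) = 0.400, P(OS=Win) = 0.200, and 0.400×0.200 = 0.080 matches the joint entry. So Browser and OS are independent.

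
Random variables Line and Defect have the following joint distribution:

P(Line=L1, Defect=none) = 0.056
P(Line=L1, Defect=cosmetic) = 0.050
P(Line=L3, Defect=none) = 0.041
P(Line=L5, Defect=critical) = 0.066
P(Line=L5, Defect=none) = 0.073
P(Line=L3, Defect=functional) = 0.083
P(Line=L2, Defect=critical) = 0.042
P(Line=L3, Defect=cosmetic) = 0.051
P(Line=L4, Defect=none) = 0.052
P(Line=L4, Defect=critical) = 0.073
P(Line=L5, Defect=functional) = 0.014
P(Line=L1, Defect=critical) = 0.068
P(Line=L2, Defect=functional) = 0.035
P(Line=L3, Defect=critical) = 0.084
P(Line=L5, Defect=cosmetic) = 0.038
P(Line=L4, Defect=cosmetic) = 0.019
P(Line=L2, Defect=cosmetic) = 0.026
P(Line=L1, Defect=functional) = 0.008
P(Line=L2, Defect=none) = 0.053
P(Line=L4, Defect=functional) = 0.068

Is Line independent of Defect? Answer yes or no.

no

P(Line=L3) = 0.259 and P(Defect=none) = 0.275, so their product is 0.07123, but P(Line=L3, Defect=none) = 0.041. Since these differ, Line and Defect are not independent.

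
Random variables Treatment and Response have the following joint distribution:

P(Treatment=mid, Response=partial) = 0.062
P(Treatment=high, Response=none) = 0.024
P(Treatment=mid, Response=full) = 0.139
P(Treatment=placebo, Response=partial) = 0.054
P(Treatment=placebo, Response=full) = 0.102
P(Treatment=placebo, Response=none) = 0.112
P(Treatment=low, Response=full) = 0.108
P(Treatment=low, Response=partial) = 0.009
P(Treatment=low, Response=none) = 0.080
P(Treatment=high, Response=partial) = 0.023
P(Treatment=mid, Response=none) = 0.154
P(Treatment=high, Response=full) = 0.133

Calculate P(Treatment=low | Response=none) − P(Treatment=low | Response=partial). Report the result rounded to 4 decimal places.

0.1554

P(Response=none) = 0.112 + 0.080 + 0.154 + 0.024 = 0.370; P(Treatment=low | Response=none) = 0.080/0.370 = 0.21622.
P(Response=partial) = 0.054 + 0.009 + 0.062 + 0.023 = 0.148; P(Treatment=low | Response=partial) = 0.009/0.148 = 0.06081.
Difference = 0.1554.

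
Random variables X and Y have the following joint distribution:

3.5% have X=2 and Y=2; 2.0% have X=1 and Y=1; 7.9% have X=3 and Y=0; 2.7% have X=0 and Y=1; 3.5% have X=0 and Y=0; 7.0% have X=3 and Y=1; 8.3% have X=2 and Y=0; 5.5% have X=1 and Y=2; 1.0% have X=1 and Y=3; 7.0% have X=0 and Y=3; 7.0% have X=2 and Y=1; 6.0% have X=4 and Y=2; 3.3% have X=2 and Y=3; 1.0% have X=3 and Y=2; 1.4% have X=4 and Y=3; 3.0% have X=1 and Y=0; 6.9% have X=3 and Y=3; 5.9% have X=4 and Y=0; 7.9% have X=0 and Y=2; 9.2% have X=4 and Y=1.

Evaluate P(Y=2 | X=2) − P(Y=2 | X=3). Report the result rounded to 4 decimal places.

0.1145

P(X=2) = 0.083 + 0.070 + 0.035 + 0.033 = 0.221; P(Y=2 | X=2) = 0.035/0.221 = 0.15837.
P(X=3) = 0.079 + 0.070 + 0.010 + 0.069 = 0.228; P(Y=2 | X=3) = 0.010/0.228 = 0.04386.
Difference = 0.1145.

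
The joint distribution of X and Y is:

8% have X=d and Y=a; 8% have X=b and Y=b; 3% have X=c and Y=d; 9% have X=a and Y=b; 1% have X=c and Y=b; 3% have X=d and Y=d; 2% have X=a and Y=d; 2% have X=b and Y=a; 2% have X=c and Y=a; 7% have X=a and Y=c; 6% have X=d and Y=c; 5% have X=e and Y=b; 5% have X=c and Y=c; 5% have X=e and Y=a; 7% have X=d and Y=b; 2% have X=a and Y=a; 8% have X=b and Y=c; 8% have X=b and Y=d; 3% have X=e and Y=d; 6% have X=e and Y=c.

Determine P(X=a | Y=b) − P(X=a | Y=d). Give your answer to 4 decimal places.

P(Y=b) = 0.09 + 0.08 + 0.01 + 0.07 + 0.05 = 0.30; P(X=a | Y=b) = 0.09/0.30 = 0.30000.
P(Y=d) = 0.02 + 0.08 + 0.03 + 0.03 + 0.03 = 0.19; P(X=a | Y=d) = 0.02/0.19 = 0.10526.
Difference = 0.1947.

0.1947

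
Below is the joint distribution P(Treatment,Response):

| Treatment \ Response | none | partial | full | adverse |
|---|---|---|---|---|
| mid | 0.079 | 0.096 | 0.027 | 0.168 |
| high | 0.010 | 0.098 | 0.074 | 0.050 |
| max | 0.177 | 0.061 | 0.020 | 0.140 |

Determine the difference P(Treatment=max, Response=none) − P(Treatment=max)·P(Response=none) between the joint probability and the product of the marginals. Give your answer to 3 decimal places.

0.071

P(Treatment=max) = 0.177 + 0.061 + 0.020 + 0.140 = 0.398.
P(Response=none) = 0.079 + 0.010 + 0.177 = 0.266.
P(Treatment=max, Response=none) − P(Treatment=max)P(Response=none) = 0.177 − 0.398×0.266 = 0.071.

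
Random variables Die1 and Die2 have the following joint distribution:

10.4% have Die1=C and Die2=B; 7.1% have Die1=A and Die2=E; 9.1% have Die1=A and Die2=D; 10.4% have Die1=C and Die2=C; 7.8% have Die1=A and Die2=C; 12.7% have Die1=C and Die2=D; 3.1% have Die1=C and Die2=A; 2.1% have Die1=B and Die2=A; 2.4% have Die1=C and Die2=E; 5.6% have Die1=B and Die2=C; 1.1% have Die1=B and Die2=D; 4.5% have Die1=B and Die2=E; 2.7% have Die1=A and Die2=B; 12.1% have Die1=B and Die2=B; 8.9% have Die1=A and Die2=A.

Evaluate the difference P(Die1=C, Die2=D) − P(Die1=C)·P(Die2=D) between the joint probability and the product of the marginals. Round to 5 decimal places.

0.03769

P(Die1=C) = 0.031 + 0.104 + 0.104 + 0.127 + 0.024 = 0.390.
P(Die2=D) = 0.091 + 0.011 + 0.127 = 0.229.
P(Die1=C, Die2=D) − P(Die1=C)P(Die2=D) = 0.127 − 0.390×0.229 = 0.03769.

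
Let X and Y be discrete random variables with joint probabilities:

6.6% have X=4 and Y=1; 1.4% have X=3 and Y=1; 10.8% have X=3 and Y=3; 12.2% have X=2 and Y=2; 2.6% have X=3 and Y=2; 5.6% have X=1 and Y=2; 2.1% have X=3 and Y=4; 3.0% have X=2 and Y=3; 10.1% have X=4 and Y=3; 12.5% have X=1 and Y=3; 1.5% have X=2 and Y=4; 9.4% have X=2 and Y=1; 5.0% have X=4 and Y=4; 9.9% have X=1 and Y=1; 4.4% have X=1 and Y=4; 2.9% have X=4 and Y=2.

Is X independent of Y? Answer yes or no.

P(X=2) = 0.261 and P(Y=3) = 0.364, so their product is 0.09500, but P(X=2, Y=3) = 0.030. Since these differ, X and Y are not independent.

no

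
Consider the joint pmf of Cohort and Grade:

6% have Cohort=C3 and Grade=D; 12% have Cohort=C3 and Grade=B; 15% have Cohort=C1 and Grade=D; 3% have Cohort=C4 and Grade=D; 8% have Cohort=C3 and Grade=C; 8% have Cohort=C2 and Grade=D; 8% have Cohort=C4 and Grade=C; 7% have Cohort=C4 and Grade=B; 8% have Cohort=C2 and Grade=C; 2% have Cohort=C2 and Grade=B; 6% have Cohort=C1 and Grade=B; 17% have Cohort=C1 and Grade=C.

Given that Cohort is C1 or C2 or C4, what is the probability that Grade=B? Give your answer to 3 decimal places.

0.203

P(Cohort=C1) = 0.06 + 0.17 + 0.15 = 0.38.
P(Cohort=C2) = 0.02 + 0.08 + 0.08 = 0.18.
P(Cohort=C4) = 0.07 + 0.08 + 0.03 = 0.18.
P(Cohort ∈ {C1, C2, C4}) = 0.38 + 0.18 + 0.18 = 0.74; P(Grade=B, Cohort ∈ {C1, C2, C4}) = 0.06 + 0.02 + 0.07 = 0.15.
P(Grade=B | Cohort ∈ {C1, C2, C4}) = 0.15/0.74 = 0.203.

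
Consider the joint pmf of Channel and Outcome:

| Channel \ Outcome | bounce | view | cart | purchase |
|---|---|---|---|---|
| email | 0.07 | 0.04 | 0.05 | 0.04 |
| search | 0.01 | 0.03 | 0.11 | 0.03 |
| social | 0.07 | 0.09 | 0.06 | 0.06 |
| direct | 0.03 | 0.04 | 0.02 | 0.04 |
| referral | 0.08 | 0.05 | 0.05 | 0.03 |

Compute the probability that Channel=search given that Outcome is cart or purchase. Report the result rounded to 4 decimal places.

0.2857

P(Outcome=cart) = 0.05 + 0.11 + 0.06 + 0.02 + 0.05 = 0.29.
P(Outcome=purchase) = 0.04 + 0.03 + 0.06 + 0.04 + 0.03 = 0.20.
P(Outcome ∈ {cart, purchase}) = 0.29 + 0.20 = 0.49; P(Channel=search, Outcome ∈ {cart, purchase}) = 0.11 + 0.03 = 0.14.
P(Channel=search | Outcome ∈ {cart, purchase}) = 0.14/0.49 = 0.2857.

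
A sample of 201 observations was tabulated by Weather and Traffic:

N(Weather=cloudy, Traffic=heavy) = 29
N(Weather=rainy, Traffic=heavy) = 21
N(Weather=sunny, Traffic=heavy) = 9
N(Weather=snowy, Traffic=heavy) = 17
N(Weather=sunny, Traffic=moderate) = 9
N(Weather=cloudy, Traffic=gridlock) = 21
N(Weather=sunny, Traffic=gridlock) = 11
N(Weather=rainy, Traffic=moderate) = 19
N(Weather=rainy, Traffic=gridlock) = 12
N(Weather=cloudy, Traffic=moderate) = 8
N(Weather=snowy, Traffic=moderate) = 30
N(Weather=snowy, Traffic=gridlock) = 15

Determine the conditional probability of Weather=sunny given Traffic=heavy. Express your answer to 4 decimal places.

Total with Traffic=heavy: 9 + 29 + 21 + 17 = 76.
P(Weather=sunny | Traffic=heavy) = 9/76 = 0.1184.

0.1184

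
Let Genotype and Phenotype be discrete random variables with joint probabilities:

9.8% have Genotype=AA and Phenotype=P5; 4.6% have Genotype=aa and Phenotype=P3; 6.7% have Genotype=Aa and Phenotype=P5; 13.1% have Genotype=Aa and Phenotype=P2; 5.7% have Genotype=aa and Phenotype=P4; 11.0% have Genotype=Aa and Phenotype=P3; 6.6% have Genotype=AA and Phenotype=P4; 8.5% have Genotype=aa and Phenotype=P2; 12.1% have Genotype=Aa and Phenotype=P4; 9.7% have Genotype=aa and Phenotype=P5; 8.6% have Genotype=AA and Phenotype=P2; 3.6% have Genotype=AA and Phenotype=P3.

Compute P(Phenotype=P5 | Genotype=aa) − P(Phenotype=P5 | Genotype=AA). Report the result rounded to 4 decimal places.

-0.0023

P(Genotype=aa) = 0.085 + 0.046 + 0.057 + 0.097 = 0.285; P(Phenotype=P5 | Genotype=aa) = 0.097/0.285 = 0.34035.
P(Genotype=AA) = 0.086 + 0.036 + 0.066 + 0.098 = 0.286; P(Phenotype=P5 | Genotype=AA) = 0.098/0.286 = 0.34266.
Difference = -0.0023.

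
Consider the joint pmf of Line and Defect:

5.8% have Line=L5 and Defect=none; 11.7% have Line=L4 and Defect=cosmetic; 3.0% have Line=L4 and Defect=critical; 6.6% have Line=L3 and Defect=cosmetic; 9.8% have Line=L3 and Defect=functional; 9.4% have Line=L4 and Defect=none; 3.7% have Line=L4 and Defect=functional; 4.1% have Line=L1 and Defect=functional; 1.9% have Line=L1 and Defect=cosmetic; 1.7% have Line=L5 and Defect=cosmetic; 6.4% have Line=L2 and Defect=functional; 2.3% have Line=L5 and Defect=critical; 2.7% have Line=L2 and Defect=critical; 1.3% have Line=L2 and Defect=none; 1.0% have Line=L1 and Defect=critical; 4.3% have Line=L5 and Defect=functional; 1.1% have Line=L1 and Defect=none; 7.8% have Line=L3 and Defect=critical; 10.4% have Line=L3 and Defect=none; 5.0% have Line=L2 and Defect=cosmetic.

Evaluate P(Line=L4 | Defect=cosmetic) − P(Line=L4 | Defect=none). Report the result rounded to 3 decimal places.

0.099

P(Defect=cosmetic) = 0.019 + 0.050 + 0.066 + 0.117 + 0.017 = 0.269; P(Line=L4 | Defect=cosmetic) = 0.117/0.269 = 0.4349.
P(Defect=none) = 0.011 + 0.013 + 0.104 + 0.094 + 0.058 = 0.280; P(Line=L4 | Defect=none) = 0.094/0.280 = 0.3357.
Difference = 0.099.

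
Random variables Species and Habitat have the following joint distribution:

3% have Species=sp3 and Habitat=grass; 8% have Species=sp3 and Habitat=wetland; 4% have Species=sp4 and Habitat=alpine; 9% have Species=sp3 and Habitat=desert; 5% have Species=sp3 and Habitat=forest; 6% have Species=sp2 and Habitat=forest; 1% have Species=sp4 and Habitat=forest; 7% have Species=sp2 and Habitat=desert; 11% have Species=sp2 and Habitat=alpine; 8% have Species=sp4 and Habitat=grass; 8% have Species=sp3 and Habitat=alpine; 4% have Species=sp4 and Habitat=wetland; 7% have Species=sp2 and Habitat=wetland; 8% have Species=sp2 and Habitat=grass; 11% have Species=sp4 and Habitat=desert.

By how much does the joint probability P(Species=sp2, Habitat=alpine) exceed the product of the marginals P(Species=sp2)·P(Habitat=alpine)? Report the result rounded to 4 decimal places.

0.0203

P(Species=sp2) = 0.06 + 0.08 + 0.07 + 0.07 + 0.11 = 0.39.
P(Habitat=alpine) = 0.11 + 0.08 + 0.04 = 0.23.
P(Species=sp2, Habitat=alpine) − P(Species=sp2)P(Habitat=alpine) = 0.11 − 0.39×0.23 = 0.0203.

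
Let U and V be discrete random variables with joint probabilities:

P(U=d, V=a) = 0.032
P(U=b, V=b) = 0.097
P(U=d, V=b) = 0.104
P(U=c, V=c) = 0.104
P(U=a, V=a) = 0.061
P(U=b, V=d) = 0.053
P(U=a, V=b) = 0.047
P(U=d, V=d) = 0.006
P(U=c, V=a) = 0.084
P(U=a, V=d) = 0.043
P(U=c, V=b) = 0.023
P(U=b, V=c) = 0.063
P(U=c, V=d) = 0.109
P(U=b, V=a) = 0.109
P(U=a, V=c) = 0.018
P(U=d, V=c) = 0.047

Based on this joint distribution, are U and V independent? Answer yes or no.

P(U=c) = 0.320 and P(V=b) = 0.271, so their product is 0.08672, but P(U=c, V=b) = 0.023. Since these differ, U and V are not independent.

no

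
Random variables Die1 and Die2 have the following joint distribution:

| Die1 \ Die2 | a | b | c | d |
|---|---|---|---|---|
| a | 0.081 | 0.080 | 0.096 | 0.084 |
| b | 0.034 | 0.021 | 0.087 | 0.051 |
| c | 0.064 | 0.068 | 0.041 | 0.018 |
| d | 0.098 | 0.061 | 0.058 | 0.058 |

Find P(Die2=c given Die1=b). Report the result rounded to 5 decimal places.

0.45078

P(Die1=b) = 0.034 + 0.021 + 0.087 + 0.051 = 0.193.
P(Die2=c | Die1=b) = 0.087/0.193 = 0.45078.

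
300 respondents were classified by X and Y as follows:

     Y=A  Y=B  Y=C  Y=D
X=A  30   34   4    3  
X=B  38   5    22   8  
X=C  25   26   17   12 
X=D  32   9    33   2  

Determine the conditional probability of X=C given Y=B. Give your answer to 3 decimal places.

Total with Y=B: 34 + 5 + 26 + 9 = 74.
P(X=C | Y=B) = 26/74 = 0.351.

0.351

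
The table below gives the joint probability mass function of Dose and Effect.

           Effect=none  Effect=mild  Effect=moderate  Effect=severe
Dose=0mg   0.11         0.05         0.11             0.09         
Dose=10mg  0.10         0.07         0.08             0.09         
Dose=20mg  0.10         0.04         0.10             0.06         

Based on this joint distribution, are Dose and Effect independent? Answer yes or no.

no

P(Dose=10mg) = 0.34 and P(Effect=moderate) = 0.29, so their product is 0.0986, but P(Dose=10mg, Effect=moderate) = 0.08. Since these differ, Dose and Effect are not independent.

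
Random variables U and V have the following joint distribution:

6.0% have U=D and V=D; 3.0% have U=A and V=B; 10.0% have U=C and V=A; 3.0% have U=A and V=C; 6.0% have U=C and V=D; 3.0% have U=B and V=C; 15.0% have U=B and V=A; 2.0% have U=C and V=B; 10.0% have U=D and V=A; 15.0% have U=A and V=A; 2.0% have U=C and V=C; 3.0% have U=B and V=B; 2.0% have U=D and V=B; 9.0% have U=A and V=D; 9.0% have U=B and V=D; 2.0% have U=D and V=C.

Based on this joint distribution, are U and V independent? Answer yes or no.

Every cell satisfies P(U,V) = P(U)·P(V). For instance P(U=C) = 0.200, P(V=D) = 0.300, and 0.200×0.300 = 0.060 matches the joint entry. So U and V are independent.

yes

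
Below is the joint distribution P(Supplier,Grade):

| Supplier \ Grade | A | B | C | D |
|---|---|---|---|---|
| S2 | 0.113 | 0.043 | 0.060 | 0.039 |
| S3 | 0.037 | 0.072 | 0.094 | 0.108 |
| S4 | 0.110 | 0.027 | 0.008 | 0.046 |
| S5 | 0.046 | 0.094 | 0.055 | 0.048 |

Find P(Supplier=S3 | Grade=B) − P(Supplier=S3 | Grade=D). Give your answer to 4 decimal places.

P(Grade=B) = 0.043 + 0.072 + 0.027 + 0.094 = 0.236; P(Supplier=S3 | Grade=B) = 0.072/0.236 = 0.30508.
P(Grade=D) = 0.039 + 0.108 + 0.046 + 0.048 = 0.241; P(Supplier=S3 | Grade=D) = 0.108/0.241 = 0.44813.
Difference = -0.1430.

-0.1430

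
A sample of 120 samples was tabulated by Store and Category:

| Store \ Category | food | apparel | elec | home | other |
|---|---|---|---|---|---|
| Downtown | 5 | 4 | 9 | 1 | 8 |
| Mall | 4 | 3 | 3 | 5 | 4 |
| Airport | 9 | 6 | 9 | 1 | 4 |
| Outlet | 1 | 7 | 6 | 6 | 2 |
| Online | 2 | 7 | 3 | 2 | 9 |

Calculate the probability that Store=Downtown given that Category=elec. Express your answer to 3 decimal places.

Total with Category=elec: 9 + 3 + 9 + 6 + 3 = 30.
P(Store=Downtown | Category=elec) = 9/30 = 0.300.

0.300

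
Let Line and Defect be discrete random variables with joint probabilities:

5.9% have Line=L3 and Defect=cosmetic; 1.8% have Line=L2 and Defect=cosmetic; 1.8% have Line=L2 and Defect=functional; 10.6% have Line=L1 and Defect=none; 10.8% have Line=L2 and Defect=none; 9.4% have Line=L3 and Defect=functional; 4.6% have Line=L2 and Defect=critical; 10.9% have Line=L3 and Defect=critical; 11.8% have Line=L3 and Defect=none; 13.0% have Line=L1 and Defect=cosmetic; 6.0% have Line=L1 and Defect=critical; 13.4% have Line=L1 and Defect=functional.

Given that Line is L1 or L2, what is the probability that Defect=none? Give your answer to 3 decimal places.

P(Line=L1) = 0.106 + 0.130 + 0.134 + 0.060 = 0.430.
P(Line=L2) = 0.108 + 0.018 + 0.018 + 0.046 = 0.190.
P(Line ∈ {L1, L2}) = 0.430 + 0.190 = 0.620; P(Defect=none, Line ∈ {L1, L2}) = 0.106 + 0.108 = 0.214.
P(Defect=none | Line ∈ {L1, L2}) = 0.214/0.620 = 0.345.

0.345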